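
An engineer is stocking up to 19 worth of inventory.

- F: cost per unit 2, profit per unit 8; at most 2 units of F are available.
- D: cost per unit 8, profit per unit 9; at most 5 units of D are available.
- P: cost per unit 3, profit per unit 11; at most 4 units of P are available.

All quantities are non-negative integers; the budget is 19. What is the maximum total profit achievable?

Take 2×F and 4×P: cost 16 ≤ 19, profit 2·8 + 4·11 = 60.
F has the best ratio (8/2) and is taken to its limit of 2; remaining capacity is filled optimally with the others.

60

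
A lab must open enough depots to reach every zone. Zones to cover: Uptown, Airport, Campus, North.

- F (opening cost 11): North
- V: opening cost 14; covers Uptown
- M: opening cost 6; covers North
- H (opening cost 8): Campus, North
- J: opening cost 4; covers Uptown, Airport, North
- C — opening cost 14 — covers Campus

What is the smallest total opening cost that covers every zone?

This is a weighted set-cover instance.
Choose H and J: together they cover Uptown, Airport, Campus, North — every zone.
Total opening cost: 8 + 4 = 12.
No cover costs less than 12.

12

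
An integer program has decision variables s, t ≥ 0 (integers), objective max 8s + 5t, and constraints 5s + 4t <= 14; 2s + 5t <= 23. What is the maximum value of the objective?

21

The continuous relaxation peaks at (2.8, 0) with value 22.40; rounding to a feasible lattice point costs some objective.
(s,t)=(2,1) is feasible, giving 21.
(s,t)=(1,2) is feasible, giving 18.
(s,t)=(2,0) is feasible, giving 16.
Maximum is 21 at (s,t)=(2,1).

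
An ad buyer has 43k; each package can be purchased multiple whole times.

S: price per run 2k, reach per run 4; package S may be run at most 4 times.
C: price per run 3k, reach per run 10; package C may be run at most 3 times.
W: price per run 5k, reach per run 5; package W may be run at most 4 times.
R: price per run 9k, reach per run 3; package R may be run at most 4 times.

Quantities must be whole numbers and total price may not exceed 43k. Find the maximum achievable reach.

66

This is a bounded integer knapsack.
Take 4×S, 3×C, and 4×W: price 37 ≤ 43, reach 4·4 + 3·10 + 4·5 = 66.
C has the best ratio (10/3) and is taken to its limit of 3; remaining capacity is filled optimally with the others.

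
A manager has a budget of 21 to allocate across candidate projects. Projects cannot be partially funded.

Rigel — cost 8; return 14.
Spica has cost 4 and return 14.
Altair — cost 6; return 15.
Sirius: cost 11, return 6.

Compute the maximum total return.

43

Spica + Altair: cost 4 + 6 = 10 ≤ 21, return 14 + 15 = 29.
Spica + Altair + Sirius: cost 4 + 6 + 11 = 21 ≤ 21, return 14 + 15 + 6 = 35.
Rigel + Spica + Altair: cost 8 + 4 + 6 = 18 ≤ 21, return 14 + 14 + 15 = 43.
Best is Rigel, Spica, and Altair with total return 43.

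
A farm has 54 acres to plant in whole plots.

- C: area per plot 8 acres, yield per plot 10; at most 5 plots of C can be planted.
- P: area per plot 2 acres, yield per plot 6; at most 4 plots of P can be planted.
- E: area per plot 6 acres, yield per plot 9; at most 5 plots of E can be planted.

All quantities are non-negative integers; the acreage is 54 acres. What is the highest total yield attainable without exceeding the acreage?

P has the best ratio (6/2); taking only P gives at most 4×6 = 24 (stopped by the supply cap of 4).
Mixing does better — 2×C, 4×P, and 5×E: area 54 ≤ 54, yield 2·10 + 4·6 + 5·9 = 89.

89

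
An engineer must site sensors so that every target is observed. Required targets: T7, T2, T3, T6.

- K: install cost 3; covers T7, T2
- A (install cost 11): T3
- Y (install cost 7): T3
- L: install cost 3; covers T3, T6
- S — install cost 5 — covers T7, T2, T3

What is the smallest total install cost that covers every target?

6

Choose K and L: together they cover T7, T2, T3, T6 — every target.
Total install cost: 3 + 3 = 6.
No cover costs less than 6.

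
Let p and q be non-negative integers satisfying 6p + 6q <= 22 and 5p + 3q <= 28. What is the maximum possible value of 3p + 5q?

(p,q)=(0,3): 6·0+6·3=18≤22, 5·0+3·3=9≤28, objective 15.
(p,q)=(1,2): 6·1+6·2=18≤22, 5·1+3·2=11≤28, objective 13.
(p,q)=(0,2): 6·0+6·2=12≤22, 5·0+3·2=6≤28, objective 10.
No feasible integer point exceeds 15.

15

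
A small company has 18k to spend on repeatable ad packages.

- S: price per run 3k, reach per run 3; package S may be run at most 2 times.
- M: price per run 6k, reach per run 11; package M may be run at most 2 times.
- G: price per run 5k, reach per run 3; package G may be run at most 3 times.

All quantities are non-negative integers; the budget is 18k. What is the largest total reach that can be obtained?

28

2×M and 1×G: price 17 ≤ 18, reach 2·11 + 1·3 = 25.
2×S and 2×M: price 18 ≤ 18, reach 2·3 + 2·11 = 28.
Best is 28.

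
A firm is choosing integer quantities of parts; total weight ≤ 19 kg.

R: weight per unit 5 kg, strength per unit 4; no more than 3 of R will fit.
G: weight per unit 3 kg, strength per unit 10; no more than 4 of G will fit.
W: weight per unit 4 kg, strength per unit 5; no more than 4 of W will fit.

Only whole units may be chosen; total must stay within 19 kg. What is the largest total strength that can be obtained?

1×R and 4×G: weight 17 ≤ 19, strength 1·4 + 4·10 = 44.
4×G and 1×W: weight 16 ≤ 19, strength 4·10 + 1·5 = 45.
Best is 45.

45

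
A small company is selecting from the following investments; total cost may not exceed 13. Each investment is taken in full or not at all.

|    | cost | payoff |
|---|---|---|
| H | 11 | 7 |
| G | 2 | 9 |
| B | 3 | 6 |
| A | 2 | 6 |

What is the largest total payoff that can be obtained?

This is an integer program with binary decision variables.
Allowing fractional choices, the relaxed optimum would be about 24.8, but investments are indivisible.
H + G: cost 11 + 2 = 13 ≤ 13, payoff 7 + 9 = 16.
G + B + A: cost 2 + 3 + 2 = 7 ≤ 13, payoff 9 + 6 + 6 = 21.
Best is G, B, and A with total payoff 21.

21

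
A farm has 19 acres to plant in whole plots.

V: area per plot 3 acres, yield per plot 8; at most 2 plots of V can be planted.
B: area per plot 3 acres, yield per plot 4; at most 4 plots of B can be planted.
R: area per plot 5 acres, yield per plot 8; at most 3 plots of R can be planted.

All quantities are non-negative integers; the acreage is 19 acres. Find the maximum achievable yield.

36

V has the best ratio (8/3); taking only V gives at most 2×8 = 16 (stopped by the supply cap of 2).
Mixing does better — 2×V, 1×B, and 2×R: area 19 ≤ 19, yield 2·8 + 1·4 + 2·8 = 36.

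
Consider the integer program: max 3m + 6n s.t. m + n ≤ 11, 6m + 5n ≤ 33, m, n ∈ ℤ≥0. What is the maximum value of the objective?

(m,n)=(0,6): 1·0+1·6=6≤11, 6·0+5·6=30≤33, objective 36.
(m,n)=(1,5): 1·1+1·5=6≤11, 6·1+5·5=31≤33, objective 33.
(m,n)=(0,5): 1·0+1·5=5≤11, 6·0+5·5=25≤33, objective 30.
The best lattice point is (0,6), giving 36.

36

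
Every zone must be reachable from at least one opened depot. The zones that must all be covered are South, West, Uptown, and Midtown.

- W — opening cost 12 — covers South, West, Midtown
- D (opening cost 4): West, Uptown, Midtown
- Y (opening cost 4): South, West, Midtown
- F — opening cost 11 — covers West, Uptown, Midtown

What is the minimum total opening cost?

Choose D and Y: together they cover South, West, Uptown, Midtown — every zone.
Total opening cost: 4 + 4 = 8.
No cover costs less than 8.

8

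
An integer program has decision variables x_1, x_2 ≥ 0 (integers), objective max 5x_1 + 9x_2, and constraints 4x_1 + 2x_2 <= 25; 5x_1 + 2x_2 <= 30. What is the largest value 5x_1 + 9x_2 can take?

108

(x_1,x_2)=(0,12): 4·0+2·12=24≤25, 5·0+2·12=24≤30, objective 108.
(x_1,x_2)=(0,11): 4·0+2·11=22≤25, 5·0+2·11=22≤30, objective 99.
The best lattice point is (0,12), giving 108.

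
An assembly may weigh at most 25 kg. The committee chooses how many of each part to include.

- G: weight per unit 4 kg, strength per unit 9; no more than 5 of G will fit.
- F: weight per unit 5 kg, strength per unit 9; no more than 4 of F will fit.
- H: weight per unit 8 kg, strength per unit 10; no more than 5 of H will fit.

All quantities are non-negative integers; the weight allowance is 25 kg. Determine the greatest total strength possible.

54

3×G, 1×F, and 1×H: weight 25 ≤ 25, strength 3·9 + 1·9 + 1·10 = 46.
5×G and 1×F: weight 25 ≤ 25, strength 5·9 + 1·9 = 54.
Best is 54.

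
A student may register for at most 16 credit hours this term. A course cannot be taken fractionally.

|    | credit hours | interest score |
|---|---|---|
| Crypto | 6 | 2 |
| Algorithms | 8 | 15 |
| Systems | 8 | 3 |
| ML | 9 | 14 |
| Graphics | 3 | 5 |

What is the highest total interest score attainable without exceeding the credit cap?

20

Algorithms + Graphics: credit hours 8 + 3 = 11 ≤ 16, interest score 15 + 5 = 20.
ML + Graphics: credit hours 9 + 3 = 12 ≤ 16, interest score 14 + 5 = 19.
Algorithms + Systems: credit hours 8 + 8 = 16 ≤ 16, interest score 15 + 3 = 18.
Best is Algorithms and Graphics with total interest score 20.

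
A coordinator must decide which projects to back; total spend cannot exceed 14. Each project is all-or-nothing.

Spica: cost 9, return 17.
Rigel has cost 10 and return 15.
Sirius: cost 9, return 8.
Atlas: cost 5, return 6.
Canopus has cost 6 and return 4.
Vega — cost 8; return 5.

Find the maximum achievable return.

This is a 0-1 knapsack instance.
Allowing fractional choices, the relaxed optimum would be about 24.5, but projects are indivisible.
Spica: cost 9 ≤ 14, return 17.
Rigel: cost 10 ≤ 14, return 15.
Spica + Atlas: cost 9 + 5 = 14 ≤ 14, return 17 + 6 = 23.
Best is Spica and Atlas with total return 23.

23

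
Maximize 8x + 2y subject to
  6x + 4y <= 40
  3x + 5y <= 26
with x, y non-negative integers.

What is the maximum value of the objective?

50

(x,y)=(6,1) is feasible, giving 50.
(x,y)=(6,0) is feasible, giving 48.
(x,y)=(5,2) is feasible, giving 44.
Maximum is 50 at (x,y)=(6,1).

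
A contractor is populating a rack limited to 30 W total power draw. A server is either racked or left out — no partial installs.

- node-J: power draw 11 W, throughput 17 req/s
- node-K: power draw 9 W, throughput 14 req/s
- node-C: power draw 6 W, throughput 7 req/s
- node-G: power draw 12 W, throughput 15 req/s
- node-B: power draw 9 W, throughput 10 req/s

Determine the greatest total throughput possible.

41

node-J + node-K + node-B: power draw 11 + 9 + 9 = 29 ≤ 30, throughput 17 + 14 + 10 = 41.
node-J + node-C + node-G: power draw 11 + 6 + 12 = 29 ≤ 30, throughput 17 + 7 + 15 = 39.
node-K + node-G + node-B: power draw 9 + 12 + 9 = 30 ≤ 30, throughput 14 + 15 + 10 = 39.
Best is node-J, node-K, and node-B with total throughput 41.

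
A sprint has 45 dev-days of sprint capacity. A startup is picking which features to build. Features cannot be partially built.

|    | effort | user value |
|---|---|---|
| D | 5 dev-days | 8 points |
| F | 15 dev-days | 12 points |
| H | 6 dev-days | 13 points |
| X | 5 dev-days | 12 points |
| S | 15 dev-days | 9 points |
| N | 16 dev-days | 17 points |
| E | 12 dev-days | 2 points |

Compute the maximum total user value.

This is a 0-1 knapsack instance.
F + H + X + N: effort 15 + 6 + 5 + 16 = 42 ≤ 45, user value 12 + 13 + 12 + 17 = 54.
D + H + X + N + E: effort 5 + 6 + 5 + 16 + 12 = 44 ≤ 45, user value 8 + 13 + 12 + 17 + 2 = 52.
Best is F, H, X, and N with total user value 54.

54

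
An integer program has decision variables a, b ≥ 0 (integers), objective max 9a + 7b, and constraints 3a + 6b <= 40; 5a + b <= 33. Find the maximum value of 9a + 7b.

75

(a,b)=(6,3): 3·6+6·3=36≤40, 5·6+1·3=33≤33, objective 75.
(a,b)=(5,4): 3·5+6·4=39≤40, 5·5+1·4=29≤33, objective 73.
(a,b)=(6,2): 3·6+6·2=30≤40, 5·6+1·2=32≤33, objective 68.
(a,b)=(5,3): 3·5+6·3=33≤40, 5·5+1·3=28≤33, objective 66.
The best lattice point is (6,3), giving 75.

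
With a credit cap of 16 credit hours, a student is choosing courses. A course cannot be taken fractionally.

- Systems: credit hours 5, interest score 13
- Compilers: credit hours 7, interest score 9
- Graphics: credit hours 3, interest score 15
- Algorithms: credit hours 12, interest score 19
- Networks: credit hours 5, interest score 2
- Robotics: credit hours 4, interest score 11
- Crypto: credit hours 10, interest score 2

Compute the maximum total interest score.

39

Allowing fractional choices, the relaxed optimum would be about 45.3, but courses are indivisible.
Systems + Graphics + Robotics: credit hours 5 + 3 + 4 = 12 ≤ 16, interest score 13 + 15 + 11 = 39.
Compilers + Graphics + Robotics: credit hours 7 + 3 + 4 = 14 ≤ 16, interest score 9 + 15 + 11 = 35.
Systems + Compilers + Graphics: credit hours 5 + 7 + 3 = 15 ≤ 16, interest score 13 + 9 + 15 = 37.
Best is Systems, Graphics, and Robotics with total interest score 39.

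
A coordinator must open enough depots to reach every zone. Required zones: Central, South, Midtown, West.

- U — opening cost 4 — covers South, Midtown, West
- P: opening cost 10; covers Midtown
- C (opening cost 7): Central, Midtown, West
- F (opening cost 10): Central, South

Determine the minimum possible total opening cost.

11

Choose U and C: together they cover Central, South, Midtown, West — every zone.
Total opening cost: 4 + 7 = 11.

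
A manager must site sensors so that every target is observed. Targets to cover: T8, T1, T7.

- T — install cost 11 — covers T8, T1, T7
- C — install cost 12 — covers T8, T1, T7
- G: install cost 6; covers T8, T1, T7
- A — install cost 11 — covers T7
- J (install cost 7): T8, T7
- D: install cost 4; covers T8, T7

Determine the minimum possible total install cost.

6

G alone covers T8, T1, T7 — every target.
Total install cost: 6.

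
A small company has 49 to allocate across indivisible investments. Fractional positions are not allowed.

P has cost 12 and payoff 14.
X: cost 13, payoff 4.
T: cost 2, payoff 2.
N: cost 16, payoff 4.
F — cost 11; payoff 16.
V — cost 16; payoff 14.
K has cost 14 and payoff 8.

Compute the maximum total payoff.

Take P, T, F, and V: cost 12 + 2 + 11 + 16 = 41 ≤ 49, payoff 14 + 2 + 16 + 14 = 46.
No other feasible combination does better.

46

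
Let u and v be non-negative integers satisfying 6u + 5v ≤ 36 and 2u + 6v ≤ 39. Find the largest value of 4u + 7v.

46

The continuous relaxation peaks at (0.808, 6.23) with value 46.85; rounding to a feasible lattice point costs some objective.
(u,v)=(1,6) is feasible, giving 46.
(u,v)=(0,6) is feasible, giving 42.
(u,v)=(1,5) is feasible, giving 39.
The best lattice point is (1,6), giving 46.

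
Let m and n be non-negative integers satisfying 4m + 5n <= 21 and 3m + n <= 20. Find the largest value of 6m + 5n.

(m,n)=(5,0) is feasible, giving 30.
(m,n)=(4,1) is feasible, giving 29.
No feasible integer point exceeds 30.

30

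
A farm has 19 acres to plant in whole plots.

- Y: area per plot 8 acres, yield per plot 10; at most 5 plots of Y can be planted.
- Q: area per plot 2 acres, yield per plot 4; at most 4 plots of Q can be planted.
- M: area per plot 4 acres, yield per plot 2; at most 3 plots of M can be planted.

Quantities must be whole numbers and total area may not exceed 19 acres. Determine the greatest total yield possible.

Take 1×Y and 4×Q: area 16 ≤ 19, yield 1·10 + 4·4 = 26.
Q has the best ratio (4/2) and is taken to its limit of 4; remaining capacity is filled optimally with the others.

26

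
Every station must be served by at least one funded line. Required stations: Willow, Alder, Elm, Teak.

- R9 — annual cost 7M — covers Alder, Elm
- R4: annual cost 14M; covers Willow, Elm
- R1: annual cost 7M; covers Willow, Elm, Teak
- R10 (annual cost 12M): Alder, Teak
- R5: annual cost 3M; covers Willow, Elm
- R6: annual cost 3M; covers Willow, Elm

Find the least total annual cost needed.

The greedy cost-per-new-station heuristic would pick R5 and R10 for 15, but a cheaper cover exists.
Choose R9 and R1: together they cover Willow, Alder, Elm, Teak — every station.
Total annual cost: 7 + 7 = 14.
No cover costs less than 14.

14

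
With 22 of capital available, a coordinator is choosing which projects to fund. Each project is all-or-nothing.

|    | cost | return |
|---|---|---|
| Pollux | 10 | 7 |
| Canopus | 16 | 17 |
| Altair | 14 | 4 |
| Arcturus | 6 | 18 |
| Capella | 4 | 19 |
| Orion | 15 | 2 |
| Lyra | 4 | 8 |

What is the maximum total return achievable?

45

Arcturus + Capella: cost 6 + 4 = 10 ≤ 22, return 18 + 19 = 37.
Arcturus + Capella + Lyra: cost 6 + 4 + 4 = 14 ≤ 22, return 18 + 19 + 8 = 45.
Pollux + Arcturus + Capella: cost 10 + 6 + 4 = 20 ≤ 22, return 7 + 18 + 19 = 44.
Best is Arcturus, Capella, and Lyra with total return 45.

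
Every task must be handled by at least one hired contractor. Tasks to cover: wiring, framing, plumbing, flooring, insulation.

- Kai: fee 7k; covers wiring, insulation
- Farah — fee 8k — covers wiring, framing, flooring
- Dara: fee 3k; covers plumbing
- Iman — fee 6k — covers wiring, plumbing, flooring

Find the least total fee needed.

The greedy cost-per-new-task heuristic would pick Iman, Kai, and Farah for 21, but a cheaper cover exists.
Choose Kai, Farah, and Dara: together they cover wiring, framing, plumbing, flooring, insulation — every task.
Total fee: 7 + 8 + 3 = 18.
No cover costs less than 18.

18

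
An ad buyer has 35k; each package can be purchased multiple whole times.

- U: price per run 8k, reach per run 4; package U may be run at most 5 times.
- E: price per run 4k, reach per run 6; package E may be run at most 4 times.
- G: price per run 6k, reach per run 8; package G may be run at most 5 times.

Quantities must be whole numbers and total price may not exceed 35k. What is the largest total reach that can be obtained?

This is a bounded integer knapsack.
4×E and 3×G: price 34 ≤ 35, reach 4·6 + 3·8 = 48.
1×E and 5×G: price 34 ≤ 35, reach 1·6 + 5·8 = 46.
Best is 48.

48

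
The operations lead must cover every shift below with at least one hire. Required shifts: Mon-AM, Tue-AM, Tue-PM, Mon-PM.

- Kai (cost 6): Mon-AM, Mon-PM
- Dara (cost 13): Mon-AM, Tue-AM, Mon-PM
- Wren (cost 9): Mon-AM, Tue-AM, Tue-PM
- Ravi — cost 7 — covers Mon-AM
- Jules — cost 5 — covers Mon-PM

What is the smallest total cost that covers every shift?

Choose Wren and Jules: together they cover Mon-AM, Tue-AM, Tue-PM, Mon-PM — every shift.
Total cost: 9 + 5 = 14.

14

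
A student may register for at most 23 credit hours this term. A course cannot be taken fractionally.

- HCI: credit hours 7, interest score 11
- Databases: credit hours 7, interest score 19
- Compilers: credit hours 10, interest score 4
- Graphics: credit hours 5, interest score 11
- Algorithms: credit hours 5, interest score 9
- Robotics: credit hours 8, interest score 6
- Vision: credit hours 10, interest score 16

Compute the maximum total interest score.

46

Allowing fractional choices, the relaxed optimum would be about 48.6, but courses are indivisible.
Databases + Algorithms + Vision: credit hours 7 + 5 + 10 = 22 ≤ 23, interest score 19 + 9 + 16 = 44.
Databases + Graphics + Vision: credit hours 7 + 5 + 10 = 22 ≤ 23, interest score 19 + 11 + 16 = 46.
Best is Databases, Graphics, and Vision with total interest score 46.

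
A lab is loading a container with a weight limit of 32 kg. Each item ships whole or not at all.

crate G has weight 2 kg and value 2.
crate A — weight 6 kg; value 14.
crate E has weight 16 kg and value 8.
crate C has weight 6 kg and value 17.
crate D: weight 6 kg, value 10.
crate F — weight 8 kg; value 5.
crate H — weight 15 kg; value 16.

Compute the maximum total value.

49

Take crate G, crate A, crate C, and crate H: weight 2 + 6 + 6 + 15 = 29 ≤ 32, value 2 + 14 + 17 + 16 = 49.
No other feasible combination does better.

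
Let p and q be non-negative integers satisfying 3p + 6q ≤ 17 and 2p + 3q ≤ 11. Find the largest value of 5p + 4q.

The continuous relaxation peaks at (5.5, 0) with value 27.50; rounding to a feasible lattice point costs some objective.
(p,q)=(5,0): 3·5+6·0=15≤17, 2·5+3·0=10≤11, objective 25.
(p,q)=(4,0): 3·4+6·0=12≤17, 2·4+3·0=8≤11, objective 20.
Maximum is 25 at (p,q)=(5,0).

25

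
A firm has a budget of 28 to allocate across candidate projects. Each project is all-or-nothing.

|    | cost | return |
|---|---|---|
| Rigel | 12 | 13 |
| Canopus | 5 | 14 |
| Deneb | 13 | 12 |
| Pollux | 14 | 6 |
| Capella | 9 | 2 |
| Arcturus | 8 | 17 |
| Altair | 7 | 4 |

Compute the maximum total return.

Allowing fractional choices, the relaxed optimum would be about 46.8, but projects are indivisible.
Rigel + Canopus + Arcturus: cost 12 + 5 + 8 = 25 ≤ 28, return 13 + 14 + 17 = 44.
Canopus + Pollux + Arcturus: cost 5 + 14 + 8 = 27 ≤ 28, return 14 + 6 + 17 = 37.
Canopus + Deneb + Arcturus: cost 5 + 13 + 8 = 26 ≤ 28, return 14 + 12 + 17 = 43.
Best is Rigel, Canopus, and Arcturus with total return 44.

44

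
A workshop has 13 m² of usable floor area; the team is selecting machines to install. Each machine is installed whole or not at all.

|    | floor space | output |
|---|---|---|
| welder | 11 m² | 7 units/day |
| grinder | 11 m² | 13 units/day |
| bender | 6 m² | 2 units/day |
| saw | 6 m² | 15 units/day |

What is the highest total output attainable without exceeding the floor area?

17

saw: floor space 6 ≤ 13, output 15.
grinder: floor space 11 ≤ 13, output 13.
bender + saw: floor space 6 + 6 = 12 ≤ 13, output 2 + 15 = 17.
Best is bender and saw with total output 17.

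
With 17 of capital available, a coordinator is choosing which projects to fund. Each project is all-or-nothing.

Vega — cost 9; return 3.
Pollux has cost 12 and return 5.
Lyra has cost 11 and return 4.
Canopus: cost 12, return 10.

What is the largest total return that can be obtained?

10

This is a 0-1 knapsack instance.
Allowing fractional choices, the relaxed optimum would be about 12.1, but projects are indivisible.
Canopus: cost 12 ≤ 17, return 10.
Pollux: cost 12 ≤ 17, return 5.
Lyra: cost 11 ≤ 17, return 4.
Best is Canopus with total return 10.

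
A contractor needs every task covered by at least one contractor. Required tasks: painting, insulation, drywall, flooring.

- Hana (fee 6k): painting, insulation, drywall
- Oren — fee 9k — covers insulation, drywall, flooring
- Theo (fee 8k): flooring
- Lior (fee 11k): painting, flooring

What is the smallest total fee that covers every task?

14

Choose Hana and Theo: together they cover painting, insulation, drywall, flooring — every task.
Total fee: 6 + 8 = 14.
No cover costs less than 14.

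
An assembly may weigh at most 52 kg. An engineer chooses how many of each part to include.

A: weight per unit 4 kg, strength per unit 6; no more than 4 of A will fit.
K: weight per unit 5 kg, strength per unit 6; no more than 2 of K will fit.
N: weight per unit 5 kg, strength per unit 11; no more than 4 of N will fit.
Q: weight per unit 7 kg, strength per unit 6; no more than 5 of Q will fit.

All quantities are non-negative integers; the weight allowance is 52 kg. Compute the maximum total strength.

N has the best ratio (11/5); taking only N gives at most 4×11 = 44 (stopped by the supply cap of 4).
Mixing does better — 2×A, 2×K, 4×N, and 2×Q: weight 52 ≤ 52, strength 2·6 + 2·6 + 4·11 + 2·6 = 80.

80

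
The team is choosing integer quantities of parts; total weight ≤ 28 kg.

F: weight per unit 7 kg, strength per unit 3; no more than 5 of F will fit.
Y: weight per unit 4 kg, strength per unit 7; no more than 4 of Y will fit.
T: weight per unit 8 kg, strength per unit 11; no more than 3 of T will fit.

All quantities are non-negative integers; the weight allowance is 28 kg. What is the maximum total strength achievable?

This is a bounded integer knapsack.
Take 3×Y and 2×T: weight 28 ≤ 28, strength 3·7 + 2·11 = 43.
No other integer combination yields more.

43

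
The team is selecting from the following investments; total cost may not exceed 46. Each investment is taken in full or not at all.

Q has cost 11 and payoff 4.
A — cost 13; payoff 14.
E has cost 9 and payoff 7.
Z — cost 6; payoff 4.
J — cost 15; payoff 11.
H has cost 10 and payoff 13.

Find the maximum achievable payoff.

Take A, Z, J, and H: cost 13 + 6 + 15 + 10 = 44 ≤ 46, payoff 14 + 4 + 11 + 13 = 42.
No other feasible combination does better.

42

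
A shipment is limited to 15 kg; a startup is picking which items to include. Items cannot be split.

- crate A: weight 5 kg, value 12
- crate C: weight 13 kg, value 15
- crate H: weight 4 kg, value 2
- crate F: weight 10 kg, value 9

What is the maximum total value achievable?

21

crate C: weight 13 ≤ 15, value 15.
crate A + crate F: weight 5 + 10 = 15 ≤ 15, value 12 + 9 = 21.
crate A + crate H: weight 5 + 4 = 9 ≤ 15, value 12 + 2 = 14.
Best is crate A and crate F with total value 21.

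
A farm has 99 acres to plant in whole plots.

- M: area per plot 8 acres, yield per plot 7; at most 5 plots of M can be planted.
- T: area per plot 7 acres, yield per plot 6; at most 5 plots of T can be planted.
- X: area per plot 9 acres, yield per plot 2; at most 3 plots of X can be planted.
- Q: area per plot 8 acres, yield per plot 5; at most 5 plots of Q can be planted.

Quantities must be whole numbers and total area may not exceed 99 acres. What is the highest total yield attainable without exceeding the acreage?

80

This is a bounded integer knapsack.
5×M, 5×T, and 3×Q: area 99 ≤ 99, yield 5·7 + 5·6 + 3·5 = 80.
4×M, 5×T, and 4×Q: area 99 ≤ 99, yield 4·7 + 5·6 + 4·5 = 78.
Best is 80.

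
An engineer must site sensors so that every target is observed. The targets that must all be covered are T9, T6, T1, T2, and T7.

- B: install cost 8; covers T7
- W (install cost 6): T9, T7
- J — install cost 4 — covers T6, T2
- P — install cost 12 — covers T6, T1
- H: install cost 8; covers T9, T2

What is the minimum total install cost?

Choose W, J, and P: together they cover T9, T6, T1, T2, T7 — every target.
Total install cost: 6 + 4 + 12 = 22.
No cover costs less than 22.

22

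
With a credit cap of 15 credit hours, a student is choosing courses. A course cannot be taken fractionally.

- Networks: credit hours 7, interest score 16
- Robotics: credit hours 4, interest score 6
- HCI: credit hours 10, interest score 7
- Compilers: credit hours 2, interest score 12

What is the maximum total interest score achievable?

Networks + Robotics: credit hours 7 + 4 = 11 ≤ 15, interest score 16 + 6 = 22.
Networks + Compilers: credit hours 7 + 2 = 9 ≤ 15, interest score 16 + 12 = 28.
Networks + Robotics + Compilers: credit hours 7 + 4 + 2 = 13 ≤ 15, interest score 16 + 6 + 12 = 34.
Best is Networks, Robotics, and Compilers with total interest score 34.

34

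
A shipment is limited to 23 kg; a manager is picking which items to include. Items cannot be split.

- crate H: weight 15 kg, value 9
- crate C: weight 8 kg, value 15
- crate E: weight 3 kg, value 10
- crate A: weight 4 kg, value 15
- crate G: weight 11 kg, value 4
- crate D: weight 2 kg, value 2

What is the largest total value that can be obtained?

Allowing fractional choices, the relaxed optimum would be about 45.6, but items are indivisible.
crate C + crate E + crate A + crate D: weight 8 + 3 + 4 + 2 = 17 ≤ 23, value 15 + 10 + 15 + 2 = 42.
crate C + crate E + crate A: weight 8 + 3 + 4 = 15 ≤ 23, value 15 + 10 + 15 = 40.
Best is crate C, crate E, crate A, and crate D with total value 42.

42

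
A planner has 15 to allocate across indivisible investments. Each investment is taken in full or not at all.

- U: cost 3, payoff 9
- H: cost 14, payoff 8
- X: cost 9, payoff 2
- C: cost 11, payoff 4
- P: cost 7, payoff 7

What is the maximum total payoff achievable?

Take U and P: cost 3 + 7 = 10 ≤ 15, payoff 9 + 7 = 16.
No other feasible combination does better.

16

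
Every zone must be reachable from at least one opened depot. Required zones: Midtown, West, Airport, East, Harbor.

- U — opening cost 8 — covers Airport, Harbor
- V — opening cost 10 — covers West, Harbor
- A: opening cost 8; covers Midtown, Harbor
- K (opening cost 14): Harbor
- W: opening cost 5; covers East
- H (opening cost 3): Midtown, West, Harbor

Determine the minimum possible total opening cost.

This is a weighted set-cover instance.
Choose U, W, and H: together they cover Midtown, West, Airport, East, Harbor — every zone.
Total opening cost: 8 + 5 + 3 = 16.
No cover costs less than 16.

16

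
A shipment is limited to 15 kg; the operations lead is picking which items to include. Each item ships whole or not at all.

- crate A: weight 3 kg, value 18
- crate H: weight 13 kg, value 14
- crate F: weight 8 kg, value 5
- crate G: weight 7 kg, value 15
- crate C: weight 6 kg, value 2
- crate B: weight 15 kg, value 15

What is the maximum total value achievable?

crate A + crate G: weight 3 + 7 = 10 ≤ 15, value 18 + 15 = 33.
crate A + crate F: weight 3 + 8 = 11 ≤ 15, value 18 + 5 = 23.
Best is crate A and crate G with total value 33.

33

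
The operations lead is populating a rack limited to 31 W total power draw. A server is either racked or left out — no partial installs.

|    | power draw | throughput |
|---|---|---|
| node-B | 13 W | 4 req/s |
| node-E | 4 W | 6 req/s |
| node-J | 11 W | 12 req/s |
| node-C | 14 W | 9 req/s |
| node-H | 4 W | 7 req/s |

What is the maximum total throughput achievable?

28

Take node-J, node-C, and node-H: power draw 11 + 14 + 4 = 29 ≤ 31, throughput 12 + 9 + 7 = 28.
No other feasible combination does better.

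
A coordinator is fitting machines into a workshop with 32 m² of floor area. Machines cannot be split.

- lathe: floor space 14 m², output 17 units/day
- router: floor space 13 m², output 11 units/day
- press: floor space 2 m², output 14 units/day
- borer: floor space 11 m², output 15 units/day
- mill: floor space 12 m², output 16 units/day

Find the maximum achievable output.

lathe + press + mill: floor space 14 + 2 + 12 = 28 ≤ 32, output 17 + 14 + 16 = 47.
lathe + press + borer: floor space 14 + 2 + 11 = 27 ≤ 32, output 17 + 14 + 15 = 46.
Best is lathe, press, and mill with total output 47.

47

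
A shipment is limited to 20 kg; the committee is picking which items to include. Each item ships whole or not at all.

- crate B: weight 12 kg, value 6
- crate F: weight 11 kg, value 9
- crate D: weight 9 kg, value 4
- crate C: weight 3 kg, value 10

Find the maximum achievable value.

19

Allowing fractional choices, the relaxed optimum would be about 22.0, but items are indivisible.
crate D + crate C: weight 9 + 3 = 12 ≤ 20, value 4 + 10 = 14.
crate F + crate C: weight 11 + 3 = 14 ≤ 20, value 9 + 10 = 19.
crate B + crate C: weight 12 + 3 = 15 ≤ 20, value 6 + 10 = 16.
Best is crate F and crate C with total value 19.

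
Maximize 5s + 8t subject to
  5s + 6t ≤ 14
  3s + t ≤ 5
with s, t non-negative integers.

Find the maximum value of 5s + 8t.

16

Relaxing integrality, the LP optimum is 18.67 at (s,t) = (0, 2.33), which is not an integer point.
(s,t)=(0,2): 5·0+6·2=12≤14, 3·0+1·2=2≤5, objective 16.
(s,t)=(1,1): 5·1+6·1=11≤14, 3·1+1·1=4≤5, objective 13.
(s,t)=(0,1): 5·0+6·1=6≤14, 3·0+1·1=1≤5, objective 8.
Maximum is 16 at (s,t)=(0,2).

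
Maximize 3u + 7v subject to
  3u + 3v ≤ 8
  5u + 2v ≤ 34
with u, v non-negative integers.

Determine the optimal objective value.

14

The continuous relaxation peaks at (0, 2.67) with value 18.67; rounding to a feasible lattice point costs some objective.
(u,v)=(0,2): 3·0+3·2=6≤8, 5·0+2·2=4≤34, objective 14.
(u,v)=(1,1): 3·1+3·1=6≤8, 5·1+2·1=7≤34, objective 10.
(u,v)=(0,1): 3·0+3·1=3≤8, 5·0+2·1=2≤34, objective 7.
The best lattice point is (0,2), giving 14.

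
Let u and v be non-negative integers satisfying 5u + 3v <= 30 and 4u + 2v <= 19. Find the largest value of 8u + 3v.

35

(u,v)=(4,1) is feasible, giving 35.
(u,v)=(4,0) is feasible, giving 32.
(u,v)=(3,2) is feasible, giving 30.
(u,v)=(3,1) is feasible, giving 27.
The best lattice point is (4,1), giving 35.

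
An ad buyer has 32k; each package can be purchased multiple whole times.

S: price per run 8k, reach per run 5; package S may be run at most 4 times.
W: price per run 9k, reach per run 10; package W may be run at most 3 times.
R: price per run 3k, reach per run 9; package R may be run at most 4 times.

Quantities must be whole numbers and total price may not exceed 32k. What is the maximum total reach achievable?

56

This is a bounded integer knapsack.
R has the best ratio (9/3); taking only R gives at most 4×9 = 36 (stopped by the supply cap of 4).
Mixing does better — 2×W and 4×R: price 30 ≤ 32, reach 2·10 + 4·9 = 56.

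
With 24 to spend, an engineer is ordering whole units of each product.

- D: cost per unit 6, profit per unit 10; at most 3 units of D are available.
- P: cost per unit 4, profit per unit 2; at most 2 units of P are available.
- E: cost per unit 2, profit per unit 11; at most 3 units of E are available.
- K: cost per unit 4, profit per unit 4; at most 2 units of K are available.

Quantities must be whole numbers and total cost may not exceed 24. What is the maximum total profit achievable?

E has the best ratio (11/2); taking only E gives at most 3×11 = 33 (stopped by the supply cap of 3).
Mixing does better — 3×D and 3×E: cost 24 ≤ 24, profit 3·10 + 3·11 = 63.

63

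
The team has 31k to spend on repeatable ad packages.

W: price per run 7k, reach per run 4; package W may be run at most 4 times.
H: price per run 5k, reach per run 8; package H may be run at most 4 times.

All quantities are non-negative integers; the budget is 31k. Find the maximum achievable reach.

4×H: price 20 ≤ 31, reach 4·8 = 32.
1×W and 4×H: price 27 ≤ 31, reach 1·4 + 4·8 = 36.
Best is 36.

36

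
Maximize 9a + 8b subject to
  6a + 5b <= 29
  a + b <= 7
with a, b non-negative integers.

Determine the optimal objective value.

44

The continuous relaxation peaks at (0, 5.8) with value 46.40; rounding to a feasible lattice point costs some objective.
(a,b)=(4,1): 6·4+5·1=29≤29, 1·4+1·1=5≤7, objective 44.
(a,b)=(3,2): 6·3+5·2=28≤29, 1·3+1·2=5≤7, objective 43.
(a,b)=(1,4): 6·1+5·4=26≤29, 1·1+1·4=5≤7, objective 41.
The best lattice point is (4,1), giving 44.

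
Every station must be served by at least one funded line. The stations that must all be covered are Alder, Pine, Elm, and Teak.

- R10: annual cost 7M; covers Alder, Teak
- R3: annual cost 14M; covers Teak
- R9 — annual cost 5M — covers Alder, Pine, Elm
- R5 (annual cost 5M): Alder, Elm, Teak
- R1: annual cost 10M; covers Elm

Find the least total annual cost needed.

Choose R9 and R5: together they cover Alder, Pine, Elm, Teak — every station.
Total annual cost: 5 + 5 = 10.
No cover costs less than 10.

10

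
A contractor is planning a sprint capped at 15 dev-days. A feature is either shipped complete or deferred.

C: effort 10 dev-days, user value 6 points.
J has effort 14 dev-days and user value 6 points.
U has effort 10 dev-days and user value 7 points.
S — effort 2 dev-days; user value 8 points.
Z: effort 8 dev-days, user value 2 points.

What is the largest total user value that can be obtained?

15

Take U and S: effort 10 + 2 = 12 ≤ 15, user value 7 + 8 = 15.
No other feasible combination does better.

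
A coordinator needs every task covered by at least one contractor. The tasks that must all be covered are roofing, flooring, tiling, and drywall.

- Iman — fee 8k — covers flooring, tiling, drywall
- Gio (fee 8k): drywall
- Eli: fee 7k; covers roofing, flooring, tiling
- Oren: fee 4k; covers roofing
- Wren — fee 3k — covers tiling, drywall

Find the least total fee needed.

Choose Eli and Wren: together they cover roofing, flooring, tiling, drywall — every task.
Total fee: 7 + 3 = 10.
No cover costs less than 10.

10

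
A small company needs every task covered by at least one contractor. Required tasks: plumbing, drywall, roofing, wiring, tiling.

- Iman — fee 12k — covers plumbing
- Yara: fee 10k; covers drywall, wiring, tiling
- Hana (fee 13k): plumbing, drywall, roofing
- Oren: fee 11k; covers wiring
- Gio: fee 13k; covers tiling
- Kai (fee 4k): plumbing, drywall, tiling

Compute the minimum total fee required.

23

This is an integer covering problem.
The greedy cost-per-new-task heuristic would pick Kai, Yara, and Hana for 27, but a cheaper cover exists.
Choose Yara and Hana: together they cover plumbing, drywall, roofing, wiring, tiling — every task.
Total fee: 10 + 13 = 23.
No cover costs less than 23.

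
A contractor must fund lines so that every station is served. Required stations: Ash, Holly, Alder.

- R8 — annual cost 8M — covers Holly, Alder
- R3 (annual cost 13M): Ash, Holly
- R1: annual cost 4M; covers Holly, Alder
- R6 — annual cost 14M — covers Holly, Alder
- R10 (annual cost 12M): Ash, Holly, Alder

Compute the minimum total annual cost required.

The greedy cost-per-new-station heuristic would pick R1 and R10 for 16, but a cheaper cover exists.
R10 alone covers Ash, Holly, Alder — every station.
Total annual cost: 12.
No cover costs less than 12.

12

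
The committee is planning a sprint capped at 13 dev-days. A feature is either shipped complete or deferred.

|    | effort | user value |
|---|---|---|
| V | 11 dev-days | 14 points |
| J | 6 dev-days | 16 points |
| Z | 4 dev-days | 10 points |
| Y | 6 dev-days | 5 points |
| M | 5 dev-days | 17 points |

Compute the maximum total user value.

Treat it as a binary knapsack problem.
J + M: effort 6 + 5 = 11 ≤ 13, user value 16 + 17 = 33.
Z + M: effort 4 + 5 = 9 ≤ 13, user value 10 + 17 = 27.
J + Z: effort 6 + 4 = 10 ≤ 13, user value 16 + 10 = 26.
Best is J and M with total user value 33.

33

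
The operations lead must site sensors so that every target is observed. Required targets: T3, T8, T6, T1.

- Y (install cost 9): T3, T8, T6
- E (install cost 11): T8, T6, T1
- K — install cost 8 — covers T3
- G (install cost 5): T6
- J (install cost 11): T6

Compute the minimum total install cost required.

19

This is an integer covering problem.
The greedy cost-per-new-target heuristic would pick Y and E for 20, but a cheaper cover exists.
Choose E and K: together they cover T3, T8, T6, T1 — every target.
Total install cost: 11 + 8 = 19.
No cover costs less than 19.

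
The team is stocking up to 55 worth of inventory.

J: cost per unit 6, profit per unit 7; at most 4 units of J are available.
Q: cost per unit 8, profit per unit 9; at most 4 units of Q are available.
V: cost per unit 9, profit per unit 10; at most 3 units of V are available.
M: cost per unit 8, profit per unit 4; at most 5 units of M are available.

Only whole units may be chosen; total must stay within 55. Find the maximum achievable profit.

62

This is a bounded integer knapsack.
J has the best ratio (7/6); taking only J gives at most 4×7 = 28 (stopped by the supply cap of 4).
Mixing does better — 2×J, 2×Q, and 3×V: cost 55 ≤ 55, profit 2·7 + 2·9 + 3·10 = 62.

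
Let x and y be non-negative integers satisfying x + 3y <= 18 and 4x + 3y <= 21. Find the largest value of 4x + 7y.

42

(x,y)=(0,6): 1·0+3·6=18≤18, 4·0+3·6=18≤21, objective 42.
(x,y)=(1,5): 1·1+3·5=16≤18, 4·1+3·5=19≤21, objective 39.
(x,y)=(2,4): 1·2+3·4=14≤18, 4·2+3·4=20≤21, objective 36.
The best lattice point is (0,6), giving 42.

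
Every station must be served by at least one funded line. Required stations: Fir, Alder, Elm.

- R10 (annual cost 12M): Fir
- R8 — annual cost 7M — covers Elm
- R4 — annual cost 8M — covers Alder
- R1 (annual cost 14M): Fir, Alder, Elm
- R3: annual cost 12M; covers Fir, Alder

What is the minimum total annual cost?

R1 alone covers Fir, Alder, Elm — every station.
Total annual cost: 14.
No cover costs less than 14.

14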